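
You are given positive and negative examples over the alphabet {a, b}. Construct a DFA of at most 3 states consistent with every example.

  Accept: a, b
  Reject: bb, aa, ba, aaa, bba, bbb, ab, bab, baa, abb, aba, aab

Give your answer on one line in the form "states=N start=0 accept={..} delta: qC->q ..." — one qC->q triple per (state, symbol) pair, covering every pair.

states=3 start=0 accept={1} delta: 0a->1 0b->1 1a->2 1b->2 2a->0 2b->0

Grow the machine one transition at a time. Run the examples from 0; the earliest place one falls off (shortest prefix, ties alphabetical) gets sent to the lowest-numbered state that keeps every Accept/Reject pair distinguishable — a pair clashes when both reach the same state with identical unread suffix — and to a fresh state only if none does.
a: 0a undefined. 0a->0: no, a/aa meet in 0. Open state 1: 0a->1.
b: 0b undefined. 0b->0: no, a/ba meet in 1. 0b->1: ok.
aa: 1a undefined. 1a->0: no, a/aaa meet in 1. 1a->1: no, a/aa meet in 1. Open state 2: 1a->2.
ab: 1b undefined. 1b->0: no, a/bba meet in 1. 1b->1: no, a/bb meet in 1. 1b->2: ok.
aaa: 2a undefined. 2a->0: ok.
aab: 2b undefined. 2b->0: ok.
All examples now run through 3 states with every (state, symbol) defined. Accept strings end in {1}, Reject strings end in {0,2}; accept={1}.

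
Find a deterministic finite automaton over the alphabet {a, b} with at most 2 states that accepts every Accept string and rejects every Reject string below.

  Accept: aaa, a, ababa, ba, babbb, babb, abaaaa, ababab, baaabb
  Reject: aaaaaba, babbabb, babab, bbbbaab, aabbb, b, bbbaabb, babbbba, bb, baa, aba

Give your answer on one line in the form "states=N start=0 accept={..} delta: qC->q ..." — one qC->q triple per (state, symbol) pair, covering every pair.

Fold the examples into a partial DFA from state 0: repeatedly fix the first undefined (state, symbol) met by the shortest-then-alphabetical prefix, trying targets in increasing order and rejecting any under which an Accept and a Reject string meet in one state with the same remainder; add a state when all current targets are rejected. Accepting states are where Accept strings end.
a: 0a undefined. 0a->0: no, ba/aaaaaba meet in 0 with "ba" left. Open state 1: 0a->1.
b: 0b undefined. 0b->0: ok.
aa: 1a undefined. 1a->0: ok.
ab: 1b undefined. 1b->0: no, aaa/aaaaaba meet in 1. 1b->1: ok.
All examples now run through 2 states with every (state, symbol) defined. Accept strings end in {1}, Reject strings end in {0}; accept={1}.

states=2 start=0 accept={1} delta: 0a->1 0b->0 1a->0 1b->1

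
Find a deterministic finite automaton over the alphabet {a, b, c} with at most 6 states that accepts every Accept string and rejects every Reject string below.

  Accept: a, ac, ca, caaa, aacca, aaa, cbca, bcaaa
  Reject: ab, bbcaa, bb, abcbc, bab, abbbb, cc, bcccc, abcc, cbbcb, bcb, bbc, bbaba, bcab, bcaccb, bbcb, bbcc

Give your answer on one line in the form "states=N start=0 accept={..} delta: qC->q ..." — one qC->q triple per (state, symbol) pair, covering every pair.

Fold the examples into a partial DFA from state 0: repeatedly fix the first undefined (state, symbol) met by the shortest-then-alphabetical prefix, trying targets in increasing order and rejecting any under which an Accept and a Reject string meet in one state with the same remainder; add a state when all current targets are rejected. Accepting states are where Accept strings end.
a: 0a undefined. 0a->0: ok.
b: 0b undefined. 0b->0: no, a/ab meet in 0. Open state 1: 0b->1.
c: 0c undefined. 0c->0: no, a/cc meet in 0. 0c->1: no, ac/ab meet in 1. Open state 2: 0c->2.
ba: 1a undefined. 1a->0: ok.
bb: 1b undefined. 1b->0: no, a/bb meet in 0. 1b->1: no, a/bbaba meet in 0. 1b->2: no, ac/bb meet in 2. Open state 3: 1b->3.
bc: 1c undefined. 1c->0: no, a/abcbc meet in 0. 1c->1: ok.
ca: 2a undefined. 2a->0: ok.
cb: 2b undefined. 2b->0: ok.
cc: 2c undefined. 2c->0: no, a/cc meet in 0. 2c->1: ok.
bba: 3a undefined. 3a->0: no, a/bbaba meet in 0. 3a->1: ok.
bbc: 3c undefined. 3c->0: no, a/bbcaa meet in 0. 3c->1: no, a/bbcaa meet in 0. 3c->2: no, a/bbcaa meet in 0. 3c->3: no, a/bbcaa meet in 0. Open state 4: 3c->4.
abbb: 3b undefined. 3b->0: ok.
bbca: 4a undefined. 4a->0: no, a/bbcaa meet in 0. 4a->1: no, a/bbcaa meet in 0. 4a->2: no, a/bbcaa meet in 0. 4a->3: ok.
bbcb: 4b undefined. 4b->0: no, a/bbcb meet in 0. 4b->1: ok.
bbcc: 4c undefined. 4c->0: no, a/bbcc meet in 0. 4c->1: ok.
All examples now run through 5 states with every (state, symbol) defined. Accept strings end in {0,2}, Reject strings end in {1,3,4}; accept={0,2}.

states=5 start=0 accept={0,2} delta: 0a->0 0b->1 0c->2 1a->0 1b->3 1c->1 2a->0 2b->0 2c->1 3a->1 3b->0 3c->4 4a->3 4b->1 4c->1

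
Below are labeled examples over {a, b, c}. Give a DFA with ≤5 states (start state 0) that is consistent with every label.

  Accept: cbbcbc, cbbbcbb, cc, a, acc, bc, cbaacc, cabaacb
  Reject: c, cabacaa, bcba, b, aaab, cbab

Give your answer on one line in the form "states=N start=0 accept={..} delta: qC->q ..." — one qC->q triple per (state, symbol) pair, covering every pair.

states=3 start=0 accept={0,2} delta: 0a->0 0b->1 0c->1 1a->1 1b->2 1c->0 2a->0 2b->0 2c->0

State merging on the prefix tree: take the shortest (then alphabetical) example prefix whose next move is undefined and point that move at state 0, else 1, else 2, ...; a target is out if some Accept/Reject pair would then sit in one state with the same input left (inseparable). If every existing state is out, open a new one.
a: 0a undefined. 0a->0: ok.
b: 0b undefined. 0b->0: no, a/b meet in 0. Open state 1: 0b->1.
c: 0c undefined. 0c->0: no, cc/c meet in 0. 0c->1: ok.
bc: 1c undefined. 1c->0: ok.
ca: 1a undefined. 1a->0: no, cc/cabacaa meet in 0. 1a->1: ok.
cb: 1b undefined. 1b->0: no, cbbbcbb/c meet in 1. 1b->1: no, cbbcbc/cabacaa meet in 0. Open state 2: 1b->2.
cba: 2a undefined. 2a->0: ok.
cbb: 2b undefined. 2b->0: ok.
cbbcbc: 2c undefined. 2c->0: ok.
All examples now run through 3 states with every (state, symbol) defined. Accept strings end in {0,2}, Reject strings end in {1}; accept={0,2}.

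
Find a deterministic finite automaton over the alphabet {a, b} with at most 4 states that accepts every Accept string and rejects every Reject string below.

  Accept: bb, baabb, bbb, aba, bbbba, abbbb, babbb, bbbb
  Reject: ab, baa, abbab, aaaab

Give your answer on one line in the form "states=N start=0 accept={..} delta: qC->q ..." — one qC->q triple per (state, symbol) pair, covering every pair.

states=4 start=0 accept={2,3} delta: 0a->0 0b->1 1a->2 1b->2 2a->0 2b->3 3a->2 3b->3

Fold the examples into a partial DFA from state 0: repeatedly fix the first undefined (state, symbol) met by the shortest-then-alphabetical prefix, trying targets in increasing order and rejecting any under which an Accept and a Reject string meet in one state with the same remainder; add a state when all current targets are rejected. Accepting states are where Accept strings end.
a: 0a undefined. 0a->0: ok.
b: 0b undefined. 0b->0: no, bb/ab meet in 0. Open state 1: 0b->1.
ba: 1a undefined. 1a->0: no, aba/baa meet in 0. 1a->1: no, aba/ab meet in 1. Open state 2: 1a->2.
bb: 1b undefined. 1b->0: no, bbb/ab meet in 1. 1b->1: no, bb/ab meet in 1. 1b->2: ok.
baa: 2a undefined. 2a->0: ok.
bab: 2b undefined. 2b->0: no, bbb/baa meet in 0. 2b->1: no, bbb/ab meet in 1. 2b->2: no, bbbba/baa meet in 0. Open state 3: 2b->3.
babb: 3b undefined. 3b->0: no, bbbba/baa meet in 0. 3b->1: no, abbbb/ab meet in 1. 3b->2: no, bbbba/baa meet in 0. 3b->3: ok.
bbbba: 3a undefined. 3a->0: no, bbbba/baa meet in 0. 3a->1: no, bbbba/ab meet in 1. 3a->2: ok.
All examples now run through 4 states with every (state, symbol) defined. Accept strings end in {2,3}, Reject strings end in {0,1}; accept={2,3}.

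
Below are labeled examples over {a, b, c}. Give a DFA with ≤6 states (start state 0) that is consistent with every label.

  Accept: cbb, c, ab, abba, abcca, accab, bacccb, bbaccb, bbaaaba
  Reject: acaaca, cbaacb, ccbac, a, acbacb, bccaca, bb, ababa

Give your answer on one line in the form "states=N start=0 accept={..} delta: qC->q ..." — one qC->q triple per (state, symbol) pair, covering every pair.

Grow the machine one transition at a time. Run the examples from 0; the earliest place one falls off (shortest prefix, ties alphabetical) gets sent to the lowest-numbered state that keeps every Accept/Reject pair distinguishable — a pair clashes when both reach the same state with identical unread suffix — and to a fresh state only if none does.
a: 0a undefined. 0a->0: ok.
b: 0b undefined. 0b->0: no, ab/a meet in 0. Open state 1: 0b->1.
c: 0c undefined. 0c->0: no, cbb/bb meet in 1 with "b" left. 0c->1: ok.
ba: 1a undefined. 1a->0: ok.
bb: 1b undefined. 1b->0: no, abba/acaaca meet in 0. 1b->1: no, cbb/cbaacb meet in 1. Open state 2: 1b->2.
bc: 1c undefined. 1c->0: no, c/ccbac meet in 1. 1c->1: no, abcca/acaaca meet in 0. 1c->2: ok.
bba: 2a undefined. 2a->0: no, abba/acaaca meet in 0. 2a->1: no, cbb/acbacb meet in 2 with "b" left. 2a->2: no, abba/bb meet in 2. Open state 3: 2a->3.
bcc: 2c undefined. 2c->0: no, abcca/acaaca meet in 0. 2c->1: no, abcca/acaaca meet in 0. 2c->2: ok.
cbb: 2b undefined. 2b->0: no, cbb/acaaca meet in 0. 2b->1: no, cbb/ccbac meet in 1. 2b->2: no, cbb/bb meet in 2. 2b->3: ok.
bbaa: 3a undefined. 3a->0: no, c/ccbac meet in 1. 3a->1: no, cbb/cbaacb meet in 3. 3a->2: no, cbb/cbaacb meet in 3. 3a->3: ok.
bbac: 3c undefined. 3c->0: no, c/cbaacb meet in 1. 3c->1: no, c/ccbac meet in 1. 3c->2: no, cbb/cbaacb meet in 3. 3c->3: no, cbb/ccbac meet in 3. Open state 4: 3c->4.
accab: 3b undefined. 3b->0: no, accab/acaaca meet in 0. 3b->1: no, bbaaaba/acaaca meet in 0. 3b->2: no, accab/bb meet in 2. 3b->3: ok.
bbacc: 4c undefined. 4c->0: ok.
acbacb: 4b undefined. 4b->0: ok.
bccaca: 4a undefined. 4a->0: ok.
All examples now run through 5 states with every (state, symbol) defined. Accept strings end in {1,3}, Reject strings end in {0,2,4}; accept={1,3}.

states=5 start=0 accept={1,3} delta: 0a->0 0b->1 0c->1 1a->0 1b->2 1c->2 2a->3 2b->3 2c->2 3a->3 3b->3 3c->4 4a->0 4b->0 4c->0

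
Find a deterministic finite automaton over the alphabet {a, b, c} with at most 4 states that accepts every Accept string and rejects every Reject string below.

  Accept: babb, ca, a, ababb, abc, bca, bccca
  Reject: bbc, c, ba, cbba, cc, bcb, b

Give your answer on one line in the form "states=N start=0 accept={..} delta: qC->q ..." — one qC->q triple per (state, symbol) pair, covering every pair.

states=3 start=0 accept={0} delta: 0a->0 0b->1 0c->2 1a->1 1b->2 1c->0 2a->0 2b->0 2c->2

Grow the machine one transition at a time. Run the examples from 0; the earliest place one falls off (shortest prefix, ties alphabetical) gets sent to the lowest-numbered state that keeps every Accept/Reject pair distinguishable — a pair clashes when both reach the same state with identical unread suffix — and to a fresh state only if none does.
a: 0a undefined. 0a->0: ok.
b: 0b undefined. 0b->0: no, babb/ba meet in 0. Open state 1: 0b->1.
c: 0c undefined. 0c->0: no, ca/c meet in 0. 0c->1: no, ca/ba meet in 1 with "a" left. Open state 2: 0c->2.
ba: 1a undefined. 1a->0: no, a/ba meet in 0. 1a->1: ok.
bb: 1b undefined. 1b->0: no, babb/ba meet in 1. 1b->1: no, babb/ba meet in 1. 1b->2: ok.
bc: 1c undefined. 1c->0: ok.
ca: 2a undefined. 2a->0: ok.
cb: 2b undefined. 2b->0: ok.
cc: 2c undefined. 2c->0: no, babb/bbc meet in 0. 2c->1: no, bccca/bbc meet in 1. 2c->2: ok.
All examples now run through 3 states with every (state, symbol) defined. Accept strings end in {0}, Reject strings end in {1,2}; accept={0}.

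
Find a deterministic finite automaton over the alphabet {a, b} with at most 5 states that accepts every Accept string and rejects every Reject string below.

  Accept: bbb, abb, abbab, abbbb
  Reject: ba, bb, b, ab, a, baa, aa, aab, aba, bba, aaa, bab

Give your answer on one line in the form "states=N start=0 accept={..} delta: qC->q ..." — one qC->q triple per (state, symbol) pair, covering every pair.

Fold the examples into a partial DFA from state 0: repeatedly fix the first undefined (state, symbol) met by the shortest-then-alphabetical prefix, trying targets in increasing order and rejecting any under which an Accept and a Reject string meet in one state with the same remainder; add a state when all current targets are rejected. Accepting states are where Accept strings end.
a: 0a undefined. 0a->0: no, abb/bb meet in 0 with "bb" left. Open state 1: 0a->1.
b: 0b undefined. 0b->0: no, bbb/bb meet in 0. 0b->1: ok.
aa: 1a undefined. 1a->0: ok.
ab: 1b undefined. 1b->0: no, bbb/b meet in 1. 1b->1: no, bbb/bb meet in 1. Open state 2: 1b->2.
aba: 2a undefined. 2a->0: ok.
abb: 2b undefined. 2b->0: no, bbb/ba meet in 0. 2b->1: no, bbb/b meet in 1. 2b->2: no, bbb/bb meet in 2. Open state 3: 2b->3.
abba: 3a undefined. 3a->0: no, abbab/b meet in 1. 3a->1: no, abbab/bb meet in 2. 3a->2: ok.
abbb: 3b undefined. 3b->0: no, abbbb/b meet in 1. 3b->1: no, abbbb/bb meet in 2. 3b->2: ok.
All examples now run through 4 states with every (state, symbol) defined. Accept strings end in {3}, Reject strings end in {0,1,2}; accept={3}.

states=4 start=0 accept={3} delta: 0a->1 0b->1 1a->0 1b->2 2a->0 2b->3 3a->2 3b->2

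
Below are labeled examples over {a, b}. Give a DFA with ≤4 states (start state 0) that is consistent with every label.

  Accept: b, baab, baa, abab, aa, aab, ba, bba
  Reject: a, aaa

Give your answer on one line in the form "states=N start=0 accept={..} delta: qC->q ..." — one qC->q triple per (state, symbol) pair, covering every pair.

states=3 start=0 accept={0,2} delta: 0a->1 0b->2 1a->0 1b->0 2a->2 2b->2

State merging on the prefix tree: take the shortest (then alphabetical) example prefix whose next move is undefined and point that move at state 0, else 1, else 2, ...; a target is out if some Accept/Reject pair would then sit in one state with the same input left (inseparable). If every existing state is out, open a new one.
a: 0a undefined. 0a->0: no, aa/a meet in 0. Open state 1: 0a->1.
b: 0b undefined. 0b->0: no, ba/a meet in 1. 0b->1: no, b/a meet in 1. Open state 2: 0b->2.
aa: 1a undefined. 1a->0: ok.
ab: 1b undefined. 1b->0: ok.
ba: 2a undefined. 2a->0: no, baa/a meet in 1. 2a->1: no, ba/a meet in 1. 2a->2: ok.
bb: 2b undefined. 2b->0: no, bba/a meet in 1. 2b->1: no, baab/a meet in 1. 2b->2: ok.
All examples now run through 3 states with every (state, symbol) defined. Accept strings end in {0,2}, Reject strings end in {1}; accept={0,2}.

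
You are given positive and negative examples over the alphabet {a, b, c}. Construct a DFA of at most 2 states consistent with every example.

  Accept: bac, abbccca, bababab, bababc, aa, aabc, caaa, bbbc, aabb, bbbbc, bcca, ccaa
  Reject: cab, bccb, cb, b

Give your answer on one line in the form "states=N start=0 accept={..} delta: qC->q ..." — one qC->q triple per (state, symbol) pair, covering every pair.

states=2 start=0 accept={0} delta: 0a->0 0b->1 0c->0 1a->1 1b->0 1c->0

Grow the machine one transition at a time. Run the examples from 0; the earliest place one falls off (shortest prefix, ties alphabetical) gets sent to the lowest-numbered state that keeps every Accept/Reject pair distinguishable — a pair clashes when both reach the same state with identical unread suffix — and to a fresh state only if none does.
a: 0a undefined. 0a->0: ok.
b: 0b undefined. 0b->0: no, bababab/b meet in 0. Open state 1: 0b->1.
c: 0c undefined. 0c->0: ok.
ba: 1a undefined. 1a->0: no, bababab/cab meet in 1. 1a->1: ok.
bb: 1b undefined. 1b->0: ok.
bc: 1c undefined. 1c->0: ok.
All examples now run through 2 states with every (state, symbol) defined. Accept strings end in {0}, Reject strings end in {1}; accept={0}.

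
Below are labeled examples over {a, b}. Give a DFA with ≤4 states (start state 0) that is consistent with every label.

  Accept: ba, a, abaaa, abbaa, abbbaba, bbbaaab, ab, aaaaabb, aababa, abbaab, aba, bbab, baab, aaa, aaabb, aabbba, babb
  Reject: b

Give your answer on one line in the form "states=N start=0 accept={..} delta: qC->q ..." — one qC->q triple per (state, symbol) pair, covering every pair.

Grow the machine one transition at a time. Run the examples from 0; the earliest place one falls off (shortest prefix, ties alphabetical) gets sent to the lowest-numbered state that keeps every Accept/Reject pair distinguishable — a pair clashes when both reach the same state with identical unread suffix — and to a fresh state only if none does.
a: 0a undefined. 0a->0: no, ab/b meet in 0 with "b" left. Open state 1: 0a->1.
b: 0b undefined. 0b->0: ok.
aa: 1a undefined. 1a->0: no, baab/b meet in 0. 1a->1: ok.
ab: 1b undefined. 1b->0: no, bbbaaab/b meet in 0. 1b->1: ok.
All examples now run through 2 states with every (state, symbol) defined. Accept strings end in {1}, Reject strings end in {0}; accept={1}.

states=2 start=0 accept={1} delta: 0a->1 0b->0 1a->1 1b->1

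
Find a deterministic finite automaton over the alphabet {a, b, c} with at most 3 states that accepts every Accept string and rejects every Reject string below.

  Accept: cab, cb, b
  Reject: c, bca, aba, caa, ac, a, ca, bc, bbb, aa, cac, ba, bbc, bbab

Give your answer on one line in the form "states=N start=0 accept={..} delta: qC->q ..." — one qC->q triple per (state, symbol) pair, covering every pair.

states=3 start=0 accept={1} delta: 0a->0 0b->1 0c->0 1a->0 1b->2 1c->0 2a->1 2b->0 2c->0

Fold the examples into a partial DFA from state 0: repeatedly fix the first undefined (state, symbol) met by the shortest-then-alphabetical prefix, trying targets in increasing order and rejecting any under which an Accept and a Reject string meet in one state with the same remainder; add a state when all current targets are rejected. Accepting states are where Accept strings end.
a: 0a undefined. 0a->0: ok.
b: 0b undefined. 0b->0: no, b/aba meet in 0. Open state 1: 0b->1.
c: 0c undefined. 0c->0: ok.
ba: 1a undefined. 1a->0: ok.
bb: 1b undefined. 1b->0: no, cab/bbb meet in 1. 1b->1: no, cab/bbb meet in 1. Open state 2: 1b->2.
bc: 1c undefined. 1c->0: ok.
bba: 2a undefined. 2a->0: no, cab/bbab meet in 1. 2a->1: ok.
bbb: 2b undefined. 2b->0: ok.
bbc: 2c undefined. 2c->0: ok.
All examples now run through 3 states with every (state, symbol) defined. Accept strings end in {1}, Reject strings end in {0,2}; accept={1}.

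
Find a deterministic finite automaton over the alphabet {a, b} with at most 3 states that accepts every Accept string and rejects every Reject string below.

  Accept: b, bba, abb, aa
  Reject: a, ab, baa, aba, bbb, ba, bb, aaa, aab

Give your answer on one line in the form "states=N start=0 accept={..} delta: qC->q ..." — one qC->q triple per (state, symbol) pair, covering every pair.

State merging on the prefix tree: take the shortest (then alphabetical) example prefix whose next move is undefined and point that move at state 0, else 1, else 2, ...; a target is out if some Accept/Reject pair would then sit in one state with the same input left (inseparable). If every existing state is out, open a new one.
a: 0a undefined. 0a->0: no, b/ab meet in 0 with "b" left. Open state 1: 0a->1.
b: 0b undefined. 0b->0: no, b/bbb meet in 0. 0b->1: no, b/a meet in 1. Open state 2: 0b->2.
aa: 1a undefined. 1a->0: no, b/aab meet in 2. 1a->1: no, aa/a meet in 1. 1a->2: ok.
ab: 1b undefined. 1b->0: ok.
ba: 2a undefined. 2a->0: ok.
bb: 2b undefined. 2b->0: no, b/bbb meet in 2. 2b->1: ok.
All examples now run through 3 states with every (state, symbol) defined. Accept strings end in {2}, Reject strings end in {0,1}; accept={2}.

states=3 start=0 accept={2} delta: 0a->1 0b->2 1a->2 1b->0 2a->0 2b->1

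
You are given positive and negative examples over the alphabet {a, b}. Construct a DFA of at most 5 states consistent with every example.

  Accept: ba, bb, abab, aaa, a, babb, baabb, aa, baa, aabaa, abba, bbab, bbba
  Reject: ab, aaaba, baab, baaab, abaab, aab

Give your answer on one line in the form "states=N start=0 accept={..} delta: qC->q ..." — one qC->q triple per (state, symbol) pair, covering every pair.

states=5 start=0 accept={0,1,4} delta: 0a->1 0b->2 1a->0 1b->3 2a->0 2b->4 3a->2 3b->0 4a->2 4b->0

State merging on the prefix tree: take the shortest (then alphabetical) example prefix whose next move is undefined and point that move at state 0, else 1, else 2, ...; a target is out if some Accept/Reject pair would then sit in one state with the same input left (inseparable). If every existing state is out, open a new one.
a: 0a undefined. 0a->0: no, ba/aaaba meet in 0 with "ba" left. Open state 1: 0a->1.
b: 0b undefined. 0b->0: no, bbab/ab meet in 1 with "b" left. 0b->1: no, bb/ab meet in 1 with "b" left. Open state 2: 0b->2.
aa: 1a undefined. 1a->0: ok.
ab: 1b undefined. 1b->0: no, abab/ab meet in 0. 1b->1: no, abab/aab meet in 2. 1b->2: no, ba/aaaba meet in 2 with "a" left. Open state 3: 1b->3.
ba: 2a undefined. 2a->0: ok.
bb: 2b undefined. 2b->0: no, bbab/ab meet in 3. 2b->1: no, bbab/baaab meet in 2. 2b->2: no, bb/baaab meet in 2. 2b->3: no, bb/ab meet in 3. Open state 4: 2b->4.
aba: 3a undefined. 3a->0: no, ba/aaaba meet in 0. 3a->1: no, abab/ab meet in 3. 3a->2: ok.
abb: 3b undefined. 3b->0: ok.
bba: 4a undefined. 4a->0: no, bbab/aaaba meet in 2. 4a->1: no, bbab/ab meet in 3. 4a->2: ok.
bbb: 4b undefined. 4b->0: ok.
All examples now run through 5 states with every (state, symbol) defined. Accept strings end in {0,1,4}, Reject strings end in {2,3}; accept={0,1,4}.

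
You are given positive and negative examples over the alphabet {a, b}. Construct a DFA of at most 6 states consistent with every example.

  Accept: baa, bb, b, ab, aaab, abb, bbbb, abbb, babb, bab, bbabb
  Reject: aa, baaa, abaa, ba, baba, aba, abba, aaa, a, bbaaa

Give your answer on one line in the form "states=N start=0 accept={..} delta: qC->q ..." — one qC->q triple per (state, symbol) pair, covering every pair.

states=5 start=0 accept={2,3} delta: 0a->1 0b->2 1a->0 1b->3 2a->4 2b->2 3a->0 3b->2 4a->2 4b->2

Fold the examples into a partial DFA from state 0: repeatedly fix the first undefined (state, symbol) met by the shortest-then-alphabetical prefix, trying targets in increasing order and rejecting any under which an Accept and a Reject string meet in one state with the same remainder; add a state when all current targets are rejected. Accepting states are where Accept strings end.
a: 0a undefined. 0a->0: no, baa/abaa meet in 0 with "baa" left. Open state 1: 0a->1.
b: 0b undefined. 0b->0: no, baa/aa meet in 1 with "a" left. 0b->1: no, baa/aaa meet in 1 with "aa" left. Open state 2: 0b->2.
aa: 1a undefined. 1a->0: ok.
ab: 1b undefined. 1b->0: no, ab/aa meet in 0. 1b->1: no, ab/abaa meet in 1. 1b->2: no, baa/abaa meet in 2 with "aa" left. Open state 3: 1b->3.
ba: 2a undefined. 2a->0: no, baa/aaa meet in 1. 2a->1: no, baa/aa meet in 0. 2a->2: no, baa/baaa meet in 2. 2a->3: no, baa/aba meet in 3 with "a" left. Open state 4: 2a->4.
bb: 2b undefined. 2b->0: no, bb/aa meet in 0. 2b->1: no, bb/aaa meet in 1. 2b->2: ok.
aba: 3a undefined. 3a->0: ok.
abb: 3b undefined. 3b->0: no, abb/aa meet in 0. 3b->1: no, abb/abaa meet in 1. 3b->2: ok.
baa: 4a undefined. 4a->0: no, baa/aa meet in 0. 4a->1: no, baa/abaa meet in 1. 4a->2: ok.
bab: 4b undefined. 4b->0: no, bab/aa meet in 0. 4b->1: no, bab/abaa meet in 1. 4b->2: ok.
All examples now run through 5 states with every (state, symbol) defined. Accept strings end in {2,3}, Reject strings end in {0,1,4}; accept={2,3}.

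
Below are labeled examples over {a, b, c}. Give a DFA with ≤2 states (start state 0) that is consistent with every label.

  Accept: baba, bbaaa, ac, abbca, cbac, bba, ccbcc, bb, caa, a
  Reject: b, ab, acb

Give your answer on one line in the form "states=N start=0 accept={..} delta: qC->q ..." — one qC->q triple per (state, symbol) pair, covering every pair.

states=2 start=0 accept={0} delta: 0a->0 0b->1 0c->0 1a->0 1b->0 1c->0

State merging on the prefix tree: take the shortest (then alphabetical) example prefix whose next move is undefined and point that move at state 0, else 1, else 2, ...; a target is out if some Accept/Reject pair would then sit in one state with the same input left (inseparable). If every existing state is out, open a new one.
a: 0a undefined. 0a->0: ok.
b: 0b undefined. 0b->0: no, baba/b meet in 0. Open state 1: 0b->1.
c: 0c undefined. 0c->0: ok.
ba: 1a undefined. 1a->0: ok.
bb: 1b undefined. 1b->0: ok.
ccbc: 1c undefined. 1c->0: ok.
All examples now run through 2 states with every (state, symbol) defined. Accept strings end in {0}, Reject strings end in {1}; accept={0}.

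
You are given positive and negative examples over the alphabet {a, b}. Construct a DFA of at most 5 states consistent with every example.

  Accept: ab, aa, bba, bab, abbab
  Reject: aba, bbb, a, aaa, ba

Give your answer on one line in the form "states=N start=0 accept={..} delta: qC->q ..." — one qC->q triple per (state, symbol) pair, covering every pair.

states=4 start=0 accept={0} delta: 0a->1 0b->2 1a->0 1b->0 2a->1 2b->3 3a->0 3b->1

Grow the machine one transition at a time. Run the examples from 0; the earliest place one falls off (shortest prefix, ties alphabetical) gets sent to the lowest-numbered state that keeps every Accept/Reject pair distinguishable — a pair clashes when both reach the same state with identical unread suffix — and to a fresh state only if none does.
a: 0a undefined. 0a->0: no, aa/a meet in 0. Open state 1: 0a->1.
b: 0b undefined. 0b->0: no, bba/a meet in 1. 0b->1: no, aa/ba meet in 1 with "a" left. Open state 2: 0b->2.
aa: 1a undefined. 1a->0: ok.
ab: 1b undefined. 1b->0: ok.
ba: 2a undefined. 2a->0: no, ab/ba meet in 0. 2a->1: ok.
bb: 2b undefined. 2b->0: no, bba/aba meet in 1. 2b->1: no, ab/bbb meet in 0. 2b->2: no, bba/aba meet in 1. Open state 3: 2b->3.
bba: 3a undefined. 3a->0: ok.
bbb: 3b undefined. 3b->0: no, ab/bbb meet in 0. 3b->1: ok.
All examples now run through 4 states with every (state, symbol) defined. Accept strings end in {0}, Reject strings end in {1}; accept={0}.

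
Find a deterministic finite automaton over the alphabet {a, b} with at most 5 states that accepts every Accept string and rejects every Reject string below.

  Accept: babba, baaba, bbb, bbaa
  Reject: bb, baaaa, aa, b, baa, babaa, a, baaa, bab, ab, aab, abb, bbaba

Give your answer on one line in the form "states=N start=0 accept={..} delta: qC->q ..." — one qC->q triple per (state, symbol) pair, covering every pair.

states=4 start=0 accept={2} delta: 0a->0 0b->1 1a->2 1b->3 2a->0 2b->0 3a->1 3b->2

Fold the examples into a partial DFA from state 0: repeatedly fix the first undefined (state, symbol) met by the shortest-then-alphabetical prefix, trying targets in increasing order and rejecting any under which an Accept and a Reject string meet in one state with the same remainder; add a state when all current targets are rejected. Accepting states are where Accept strings end.
a: 0a undefined. 0a->0: ok.
b: 0b undefined. 0b->0: no, babba/bb meet in 0. Open state 1: 0b->1.
ba: 1a undefined. 1a->0: no, baaba/baaaa meet in 0. 1a->1: no, bbaa/babaa meet in 1 with "baa" left. Open state 2: 1a->2.
bb: 1b undefined. 1b->0: no, bbb/b meet in 1. 1b->1: no, bbb/bb meet in 1. 1b->2: no, baaba/bbaba meet in 2 with "aba" left. Open state 3: 1b->3.
baa: 2a undefined. 2a->0: ok.
bab: 2b undefined. 2b->0: ok.
bba: 3a undefined. 3a->0: no, babba/bbaba meet in 2. 3a->1: ok.
bbb: 3b undefined. 3b->0: no, bbb/baaaa meet in 0. 3b->1: no, bbb/b meet in 1. 3b->2: ok.
All examples now run through 4 states with every (state, symbol) defined. Accept strings end in {2}, Reject strings end in {0,1,3}; accept={2}.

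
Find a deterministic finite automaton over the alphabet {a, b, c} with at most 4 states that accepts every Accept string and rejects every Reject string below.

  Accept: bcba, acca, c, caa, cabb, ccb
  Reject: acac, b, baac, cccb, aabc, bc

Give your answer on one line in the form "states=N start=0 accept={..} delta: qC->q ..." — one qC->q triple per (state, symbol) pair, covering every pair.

State merging on the prefix tree: take the shortest (then alphabetical) example prefix whose next move is undefined and point that move at state 0, else 1, else 2, ...; a target is out if some Accept/Reject pair would then sit in one state with the same input left (inseparable). If every existing state is out, open a new one.
a: 0a undefined. 0a->0: ok.
b: 0b undefined. 0b->0: no, c/baac meet in 0 with "c" left. Open state 1: 0b->1.
c: 0c undefined. 0c->0: no, acca/acac meet in 0. 0c->1: no, c/b meet in 1. Open state 2: 0c->2.
ba: 1a undefined. 1a->0: no, c/baac meet in 2. 1a->1: ok.
bc: 1c undefined. 1c->0: no, bcba/b meet in 1. 1c->1: ok.
ca: 2a undefined. 2a->0: no, c/acac meet in 2. 2a->1: no, caa/acac meet in 1. 2a->2: ok.
cc: 2c undefined. 2c->0: no, acca/acac meet in 0. 2c->1: no, acca/acac meet in 1. 2c->2: no, acca/acac meet in 2. Open state 3: 2c->3.
bcb: 1b undefined. 1b->0: ok.
cab: 2b undefined. 2b->0: no, cabb/b meet in 1. 2b->1: ok.
ccb: 3b undefined. 3b->0: ok.
ccc: 3c undefined. 3c->0: ok.
acca: 3a undefined. 3a->0: ok.
All examples now run through 4 states with every (state, symbol) defined. Accept strings end in {0,2}, Reject strings end in {1,3}; accept={0,2}.

states=4 start=0 accept={0,2} delta: 0a->0 0b->1 0c->2 1a->1 1b->0 1c->1 2a->2 2b->1 2c->3 3a->0 3b->0 3c->0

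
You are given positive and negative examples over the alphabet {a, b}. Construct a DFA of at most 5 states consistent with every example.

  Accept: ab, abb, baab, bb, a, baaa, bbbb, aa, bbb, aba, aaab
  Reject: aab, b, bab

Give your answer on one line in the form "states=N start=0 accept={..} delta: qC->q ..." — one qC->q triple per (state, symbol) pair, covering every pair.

states=3 start=0 accept={0,1} delta: 0a->1 0b->2 1a->0 1b->1 2a->0 2b->1

Fold the examples into a partial DFA from state 0: repeatedly fix the first undefined (state, symbol) met by the shortest-then-alphabetical prefix, trying targets in increasing order and rejecting any under which an Accept and a Reject string meet in one state with the same remainder; add a state when all current targets are rejected. Accepting states are where Accept strings end.
a: 0a undefined. 0a->0: no, ab/aab meet in 0 with "b" left. Open state 1: 0a->1.
b: 0b undefined. 0b->0: no, ab/bab meet in 1 with "b" left. 0b->1: no, a/b meet in 1. Open state 2: 0b->2.
aa: 1a undefined. 1a->0: ok.
ab: 1b undefined. 1b->0: no, abb/aab meet in 2. 1b->1: ok.
ba: 2a undefined. 2a->0: ok.
bb: 2b undefined. 2b->0: no, bbb/aab meet in 2. 2b->1: ok.
All examples now run through 3 states with every (state, symbol) defined. Accept strings end in {0,1}, Reject strings end in {2}; accept={0,1}.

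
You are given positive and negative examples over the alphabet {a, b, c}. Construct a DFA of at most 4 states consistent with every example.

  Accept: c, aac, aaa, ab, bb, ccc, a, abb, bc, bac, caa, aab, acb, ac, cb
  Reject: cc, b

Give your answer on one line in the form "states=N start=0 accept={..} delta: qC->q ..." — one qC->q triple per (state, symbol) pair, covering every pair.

Grow the machine one transition at a time. Run the examples from 0; the earliest place one falls off (shortest prefix, ties alphabetical) gets sent to the lowest-numbered state that keeps every Accept/Reject pair distinguishable — a pair clashes when both reach the same state with identical unread suffix — and to a fresh state only if none does.
a: 0a undefined. 0a->0: no, ab/b meet in 0 with "b" left. Open state 1: 0a->1.
b: 0b undefined. 0b->0: no, bb/b meet in 0. 0b->1: no, a/b meet in 1. Open state 2: 0b->2.
c: 0c undefined. 0c->0: no, c/cc meet in 0. 0c->1: no, ac/cc meet in 1 with "c" left. 0c->2: no, c/b meet in 2. Open state 3: 0c->3.
aa: 1a undefined. 1a->0: no, aab/b meet in 2. 1a->1: ok.
ab: 1b undefined. 1b->0: no, abb/b meet in 2. 1b->1: ok.
ac: 1c undefined. 1c->0: no, acb/b meet in 2. 1c->1: ok.
ba: 2a undefined. 2a->0: ok.
bb: 2b undefined. 2b->0: ok.
bc: 2c undefined. 2c->0: ok.
ca: 3a undefined. 3a->0: ok.
cb: 3b undefined. 3b->0: ok.
cc: 3c undefined. 3c->0: no, bb/cc meet in 0. 3c->1: no, aac/cc meet in 1. 3c->2: ok.
All examples now run through 4 states with every (state, symbol) defined. Accept strings end in {0,1,3}, Reject strings end in {2}; accept={0,1,3}.

states=4 start=0 accept={0,1,3} delta: 0a->1 0b->2 0c->3 1a->1 1b->1 1c->1 2a->0 2b->0 2c->0 3a->0 3b->0 3c->2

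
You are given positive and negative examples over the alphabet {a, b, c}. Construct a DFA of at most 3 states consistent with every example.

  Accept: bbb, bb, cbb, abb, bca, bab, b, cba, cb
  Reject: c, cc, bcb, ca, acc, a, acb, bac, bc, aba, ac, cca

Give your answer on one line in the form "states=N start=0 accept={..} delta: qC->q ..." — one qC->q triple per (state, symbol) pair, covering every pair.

states=3 start=0 accept={2} delta: 0a->1 0b->2 0c->0 1a->2 1b->0 1c->1 2a->2 2b->2 2c->1

State merging on the prefix tree: take the shortest (then alphabetical) example prefix whose next move is undefined and point that move at state 0, else 1, else 2, ...; a target is out if some Accept/Reject pair would then sit in one state with the same input left (inseparable). If every existing state is out, open a new one.
a: 0a undefined. 0a->0: no, cb/acb meet in 0 with "cb" left. Open state 1: 0a->1.
b: 0b undefined. 0b->0: no, bca/ca meet in 0 with "ca" left. 0b->1: no, b/a meet in 1. Open state 2: 0b->2.
c: 0c undefined. 0c->0: ok.
ab: 1b undefined. 1b->0: ok.
ac: 1c undefined. 1c->0: no, abb/acb meet in 2. 1c->1: ok.
ba: 2a undefined. 2a->0: no, cba/c meet in 0. 2a->1: no, bab/c meet in 0. 2a->2: ok.
bb: 2b undefined. 2b->0: no, bb/c meet in 0. 2b->1: no, bbb/c meet in 0. 2b->2: ok.
bc: 2c undefined. 2c->0: no, bbb/bcb meet in 2. 2c->1: ok.
bca: 1a undefined. 1a->0: no, bca/c meet in 0. 1a->1: no, bca/ca meet in 1. 1a->2: ok.
All examples now run through 3 states with every (state, symbol) defined. Accept strings end in {2}, Reject strings end in {0,1}; accept={2}.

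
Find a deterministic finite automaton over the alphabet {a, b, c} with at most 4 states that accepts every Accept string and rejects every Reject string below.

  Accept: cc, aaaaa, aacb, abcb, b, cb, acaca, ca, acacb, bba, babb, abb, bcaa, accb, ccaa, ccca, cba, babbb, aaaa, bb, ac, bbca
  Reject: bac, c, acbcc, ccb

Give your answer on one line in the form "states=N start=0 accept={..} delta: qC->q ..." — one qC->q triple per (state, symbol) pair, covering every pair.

states=4 start=0 accept={0,1,3} delta: 0a->1 0b->1 0c->2 1a->0 1b->0 1c->0 2a->0 2b->0 2c->3 3a->0 3b->2 3c->0

State merging on the prefix tree: take the shortest (then alphabetical) example prefix whose next move is undefined and point that move at state 0, else 1, else 2, ...; a target is out if some Accept/Reject pair would then sit in one state with the same input left (inseparable). If every existing state is out, open a new one.
a: 0a undefined. 0a->0: no, accb/ccb meet in 0 with "ccb" left. Open state 1: 0a->1.
b: 0b undefined. 0b->0: no, ac/bac meet in 1 with "c" left. 0b->1: ok.
c: 0c undefined. 0c->0: no, cc/c meet in 0. 0c->1: no, b/c meet in 1. Open state 2: 0c->2.
aa: 1a undefined. 1a->0: ok.
ab: 1b undefined. 1b->0: ok.
ac: 1c undefined. 1c->0: ok.
ca: 2a undefined. 2a->0: ok.
cb: 2b undefined. 2b->0: ok.
cc: 2c undefined. 2c->0: no, aaaaa/ccb meet in 1. 2c->1: no, aacb/ccb meet in 0. 2c->2: no, cc/bac meet in 2. Open state 3: 2c->3.
cca: 3a undefined. 3a->0: ok.
ccb: 3b undefined. 3b->0: no, aacb/ccb meet in 0. 3b->1: no, aaaaa/ccb meet in 1. 3b->2: ok.
ccc: 3c undefined. 3c->0: ok.
All examples now run through 4 states with every (state, symbol) defined. Accept strings end in {0,1,3}, Reject strings end in {2}; accept={0,1,3}.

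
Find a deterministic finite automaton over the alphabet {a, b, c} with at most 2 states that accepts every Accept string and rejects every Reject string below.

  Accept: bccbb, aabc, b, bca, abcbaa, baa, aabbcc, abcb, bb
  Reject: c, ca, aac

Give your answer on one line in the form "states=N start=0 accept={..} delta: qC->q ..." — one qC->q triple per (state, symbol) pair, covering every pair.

states=2 start=0 accept={1} delta: 0a->0 0b->1 0c->0 1a->1 1b->1 1c->1

State merging on the prefix tree: take the shortest (then alphabetical) example prefix whose next move is undefined and point that move at state 0, else 1, else 2, ...; a target is out if some Accept/Reject pair would then sit in one state with the same input left (inseparable). If every existing state is out, open a new one.
a: 0a undefined. 0a->0: ok.
b: 0b undefined. 0b->0: no, aabc/c meet in 0 with "c" left. Open state 1: 0b->1.
c: 0c undefined. 0c->0: ok.
ba: 1a undefined. 1a->0: no, baa/c meet in 0. 1a->1: ok.
bb: 1b undefined. 1b->0: no, aabbcc/c meet in 0. 1b->1: ok.
bc: 1c undefined. 1c->0: no, aabc/c meet in 0. 1c->1: ok.
All examples now run through 2 states with every (state, symbol) defined. Accept strings end in {1}, Reject strings end in {0}; accept={1}.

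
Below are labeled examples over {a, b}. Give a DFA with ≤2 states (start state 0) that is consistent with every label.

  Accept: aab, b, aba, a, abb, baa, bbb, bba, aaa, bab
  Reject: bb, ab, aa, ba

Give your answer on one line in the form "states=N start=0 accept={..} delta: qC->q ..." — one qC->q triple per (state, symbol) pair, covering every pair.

Grow the machine one transition at a time. Run the examples from 0; the earliest place one falls off (shortest prefix, ties alphabetical) gets sent to the lowest-numbered state that keeps every Accept/Reject pair distinguishable — a pair clashes when both reach the same state with identical unread suffix — and to a fresh state only if none does.
a: 0a undefined. 0a->0: no, aab/ab meet in 0 with "b" left. Open state 1: 0a->1.
b: 0b undefined. 0b->0: no, b/bb meet in 0. 0b->1: ok.
aa: 1a undefined. 1a->0: ok.
ab: 1b undefined. 1b->0: ok.
All examples now run through 2 states with every (state, symbol) defined. Accept strings end in {1}, Reject strings end in {0}; accept={1}.

states=2 start=0 accept={1} delta: 0a->1 0b->1 1a->0 1b->0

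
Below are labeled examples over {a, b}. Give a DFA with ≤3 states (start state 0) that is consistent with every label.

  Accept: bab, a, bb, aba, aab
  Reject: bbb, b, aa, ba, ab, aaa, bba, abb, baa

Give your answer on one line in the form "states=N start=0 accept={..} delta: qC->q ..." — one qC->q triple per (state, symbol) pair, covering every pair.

Fold the examples into a partial DFA from state 0: repeatedly fix the first undefined (state, symbol) met by the shortest-then-alphabetical prefix, trying targets in increasing order and rejecting any under which an Accept and a Reject string meet in one state with the same remainder; add a state when all current targets are rejected. Accepting states are where Accept strings end.
a: 0a undefined. 0a->0: no, a/aa meet in 0. Open state 1: 0a->1.
b: 0b undefined. 0b->0: no, bab/ab meet in 1 with "b" left. 0b->1: no, a/b meet in 1. Open state 2: 0b->2.
aa: 1a undefined. 1a->0: no, a/aaa meet in 1. 1a->1: no, a/aa meet in 1. 1a->2: ok.
ab: 1b undefined. 1b->0: ok.
ba: 2a undefined. 2a->0: no, bab/b meet in 2. 2a->1: no, bab/ab meet in 0. 2a->2: ok.
bb: 2b undefined. 2b->0: no, bab/ab meet in 0. 2b->1: ok.
All examples now run through 3 states with every (state, symbol) defined. Accept strings end in {1}, Reject strings end in {0,2}; accept={1}.

states=3 start=0 accept={1} delta: 0a->1 0b->2 1a->2 1b->0 2a->2 2b->1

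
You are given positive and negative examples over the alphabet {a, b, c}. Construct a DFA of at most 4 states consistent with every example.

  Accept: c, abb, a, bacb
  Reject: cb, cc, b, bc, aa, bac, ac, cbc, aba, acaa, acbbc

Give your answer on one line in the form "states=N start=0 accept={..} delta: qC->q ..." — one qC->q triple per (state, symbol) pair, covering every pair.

Fold the examples into a partial DFA from state 0: repeatedly fix the first undefined (state, symbol) met by the shortest-then-alphabetical prefix, trying targets in increasing order and rejecting any under which an Accept and a Reject string meet in one state with the same remainder; add a state when all current targets are rejected. Accepting states are where Accept strings end.
a: 0a undefined. 0a->0: no, c/ac meet in 0 with "c" left. Open state 1: 0a->1.
b: 0b undefined. 0b->0: no, c/bc meet in 0 with "c" left. 0b->1: no, a/b meet in 1. Open state 2: 0b->2.
c: 0c undefined. 0c->0: no, c/cc meet in 0. 0c->1: ok.
aa: 1a undefined. 1a->0: ok.
ab: 1b undefined. 1b->0: no, c/cbc meet in 1. 1b->1: no, c/cb meet in 1. 1b->2: ok.
ac: 1c undefined. 1c->0: ok.
ba: 2a undefined. 2a->0: no, c/bac meet in 1. 2a->1: no, c/aba meet in 1. 2a->2: ok.
bc: 2c undefined. 2c->0: no, bacb/cb meet in 2. 2c->1: no, c/bc meet in 1. 2c->2: ok.
abb: 2b undefined. 2b->0: no, c/acbbc meet in 1. 2b->1: ok.
All examples now run through 3 states with every (state, symbol) defined. Accept strings end in {1}, Reject strings end in {0,2}; accept={1}.

states=3 start=0 accept={1} delta: 0a->1 0b->2 0c->1 1a->0 1b->2 1c->0 2a->2 2b->1 2c->2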